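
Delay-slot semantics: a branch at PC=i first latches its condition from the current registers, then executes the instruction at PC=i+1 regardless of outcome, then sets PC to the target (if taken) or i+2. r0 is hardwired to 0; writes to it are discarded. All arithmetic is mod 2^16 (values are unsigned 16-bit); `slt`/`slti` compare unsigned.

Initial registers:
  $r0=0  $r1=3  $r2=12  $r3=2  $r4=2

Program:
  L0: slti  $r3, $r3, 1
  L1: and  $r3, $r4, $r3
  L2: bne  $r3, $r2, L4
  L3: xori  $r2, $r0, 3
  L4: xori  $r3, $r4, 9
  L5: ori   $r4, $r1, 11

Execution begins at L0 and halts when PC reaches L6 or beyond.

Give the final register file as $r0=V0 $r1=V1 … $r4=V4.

$r0=0 $r1=3 $r2=3 $r3=11 $r4=11

PC=0  slti  $r3, $r3, 1      | $r0=0 $r1=3 $r2=12 $r3=0 $r4=2
PC=1  and  $r3, $r4, $r3     | $r0=0 $r1=3 $r2=12 $r3=0 $r4=2
PC=2  bne  $r3, $r2, L4      | $r0=0 $r1=3 $r2=12 $r3=0 $r4=2  [TAKEN]
PC=3  xori  $r2, $r0, 3      | $r0=0 $r1=3 $r2=3 $r3=0 $r4=2
PC=4  xori  $r3, $r4, 9      | $r0=0 $r1=3 $r2=3 $r3=11 $r4=2
PC=5  ori   $r4, $r1, 11     | $r0=0 $r1=3 $r2=3 $r3=11 $r4=11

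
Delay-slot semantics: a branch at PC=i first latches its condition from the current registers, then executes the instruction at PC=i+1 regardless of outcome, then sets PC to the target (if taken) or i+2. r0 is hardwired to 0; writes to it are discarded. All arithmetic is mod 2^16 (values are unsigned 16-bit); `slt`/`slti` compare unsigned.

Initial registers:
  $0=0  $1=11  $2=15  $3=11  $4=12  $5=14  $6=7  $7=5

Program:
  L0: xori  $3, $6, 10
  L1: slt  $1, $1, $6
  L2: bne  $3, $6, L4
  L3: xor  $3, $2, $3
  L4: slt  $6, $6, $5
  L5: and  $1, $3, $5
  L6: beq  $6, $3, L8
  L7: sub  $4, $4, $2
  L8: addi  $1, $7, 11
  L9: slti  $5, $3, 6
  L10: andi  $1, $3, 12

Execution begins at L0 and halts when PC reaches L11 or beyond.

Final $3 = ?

2

PC=0  xori  $3, $6, 10       | $0=0 $1=11 $2=15 $3=13 $4=12 $5=14 $6=7 $7=5
PC=1  slt  $1, $1, $6        | $0=0 $1=0 $2=15 $3=13 $4=12 $5=14 $6=7 $7=5
PC=2  bne  $3, $6, L4        | $0=0 $1=0 $2=15 $3=13 $4=12 $5=14 $6=7 $7=5  [TAKEN]
PC=3  xor  $3, $2, $3        | $0=0 $1=0 $2=15 $3=2 $4=12 $5=14 $6=7 $7=5
PC=4  slt  $6, $6, $5        | $0=0 $1=0 $2=15 $3=2 $4=12 $5=14 $6=1 $7=5
PC=5  and  $1, $3, $5        | $0=0 $1=2 $2=15 $3=2 $4=12 $5=14 $6=1 $7=5
PC=6  beq  $6, $3, L8        | $0=0 $1=2 $2=15 $3=2 $4=12 $5=14 $6=1 $7=5  [not taken]
PC=7  sub  $4, $4, $2        | $0=0 $1=2 $2=15 $3=2 $4=65533 $5=14 $6=1 $7=5
PC=8  addi  $1, $7, 11       | $0=0 $1=16 $2=15 $3=2 $4=65533 $5=14 $6=1 $7=5
PC=9  slti  $5, $3, 6        | $0=0 $1=16 $2=15 $3=2 $4=65533 $5=1 $6=1 $7=5
PC=10 andi  $1, $3, 12       | $0=0 $1=0 $2=15 $3=2 $4=65533 $5=1 $6=1 $7=5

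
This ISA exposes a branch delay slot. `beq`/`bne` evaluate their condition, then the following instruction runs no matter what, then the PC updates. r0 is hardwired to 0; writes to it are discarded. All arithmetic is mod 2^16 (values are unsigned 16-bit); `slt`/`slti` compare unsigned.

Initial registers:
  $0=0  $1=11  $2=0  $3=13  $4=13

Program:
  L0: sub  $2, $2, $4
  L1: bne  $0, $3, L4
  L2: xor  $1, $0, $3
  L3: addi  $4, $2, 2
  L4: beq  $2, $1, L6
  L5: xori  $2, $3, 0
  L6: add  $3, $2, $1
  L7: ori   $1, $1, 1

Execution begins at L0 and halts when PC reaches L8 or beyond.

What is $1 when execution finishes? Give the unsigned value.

  step pc=0: sub  $2, $2, $4  regs=(0,11,65523,13,13)
  step pc=1: bne  $0, $3, L4  cond=T  regs=(0,11,65523,13,13)
  step pc=2: xor  $1, $0, $3  regs=(0,13,65523,13,13)
  step pc=4: beq  $2, $1, L6  cond=F  regs=(0,13,65523,13,13)
  step pc=5: xori  $2, $3, 0  regs=(0,13,13,13,13)
  step pc=6: add  $3, $2, $1  regs=(0,13,13,26,13)
  step pc=7: ori   $1, $1, 1  regs=(0,13,13,26,13)

13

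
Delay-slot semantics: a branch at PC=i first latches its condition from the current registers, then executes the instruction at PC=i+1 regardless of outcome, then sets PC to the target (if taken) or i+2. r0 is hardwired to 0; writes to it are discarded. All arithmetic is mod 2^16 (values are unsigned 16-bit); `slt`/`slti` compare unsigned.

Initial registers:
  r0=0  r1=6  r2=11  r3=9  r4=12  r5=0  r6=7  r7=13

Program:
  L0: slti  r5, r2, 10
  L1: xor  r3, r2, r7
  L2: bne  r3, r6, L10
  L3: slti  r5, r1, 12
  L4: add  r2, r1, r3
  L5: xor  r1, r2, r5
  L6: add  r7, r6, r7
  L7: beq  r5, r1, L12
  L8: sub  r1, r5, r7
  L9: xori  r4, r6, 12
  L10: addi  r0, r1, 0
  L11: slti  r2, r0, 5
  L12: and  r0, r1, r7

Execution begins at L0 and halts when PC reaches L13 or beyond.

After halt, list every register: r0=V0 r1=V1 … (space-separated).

#0 slti  r5, r2, 10 ; 0/6/11/9/12/0/7/13
#1 xor  r3, r2, r7 ; 0/6/11/6/12/0/7/13
#2 bne  r3, r6, L10 ; 0/6/11/6/12/0/7/13 ; →target
#3 slti  r5, r1, 12 ; 0/6/11/6/12/1/7/13
#10 addi  r0, r1, 0 ; 0/6/11/6/12/1/7/13
#11 slti  r2, r0, 5 ; 0/6/1/6/12/1/7/13
#12 and  r0, r1, r7 ; 0/6/1/6/12/1/7/13

r0=0 r1=6 r2=1 r3=6 r4=12 r5=1 r6=7 r7=13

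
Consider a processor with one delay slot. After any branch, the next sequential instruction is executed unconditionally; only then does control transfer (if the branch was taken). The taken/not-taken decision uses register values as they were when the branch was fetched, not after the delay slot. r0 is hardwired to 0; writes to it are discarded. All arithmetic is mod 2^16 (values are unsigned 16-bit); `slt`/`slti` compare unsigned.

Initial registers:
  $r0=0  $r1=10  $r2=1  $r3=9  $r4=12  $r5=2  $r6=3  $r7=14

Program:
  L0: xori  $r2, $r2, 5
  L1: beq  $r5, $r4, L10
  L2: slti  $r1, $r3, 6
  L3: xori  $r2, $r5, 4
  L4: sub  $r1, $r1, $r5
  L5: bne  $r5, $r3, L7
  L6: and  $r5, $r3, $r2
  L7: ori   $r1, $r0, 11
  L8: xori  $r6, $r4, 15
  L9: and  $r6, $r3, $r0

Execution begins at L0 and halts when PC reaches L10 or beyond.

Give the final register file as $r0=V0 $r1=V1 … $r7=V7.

$r0=0 $r1=11 $r2=6 $r3=9 $r4=12 $r5=0 $r6=0 $r7=14

PC=0  xori  $r2, $r2, 5      | $r0=0 $r1=10 $r2=4 $r3=9 $r4=12 $r5=2 $r6=3 $r7=14
PC=1  beq  $r5, $r4, L10     | $r0=0 $r1=10 $r2=4 $r3=9 $r4=12 $r5=2 $r6=3 $r7=14  [not taken]
PC=2  slti  $r1, $r3, 6      | $r0=0 $r1=0 $r2=4 $r3=9 $r4=12 $r5=2 $r6=3 $r7=14
PC=3  xori  $r2, $r5, 4      | $r0=0 $r1=0 $r2=6 $r3=9 $r4=12 $r5=2 $r6=3 $r7=14
PC=4  sub  $r1, $r1, $r5     | $r0=0 $r1=65534 $r2=6 $r3=9 $r4=12 $r5=2 $r6=3 $r7=14
PC=5  bne  $r5, $r3, L7      | $r0=0 $r1=65534 $r2=6 $r3=9 $r4=12 $r5=2 $r6=3 $r7=14  [TAKEN]
PC=6  and  $r5, $r3, $r2     | $r0=0 $r1=65534 $r2=6 $r3=9 $r4=12 $r5=0 $r6=3 $r7=14
PC=7  ori   $r1, $r0, 11     | $r0=0 $r1=11 $r2=6 $r3=9 $r4=12 $r5=0 $r6=3 $r7=14
PC=8  xori  $r6, $r4, 15     | $r0=0 $r1=11 $r2=6 $r3=9 $r4=12 $r5=0 $r6=3 $r7=14
PC=9  and  $r6, $r3, $r0     | $r0=0 $r1=11 $r2=6 $r3=9 $r4=12 $r5=0 $r6=0 $r7=14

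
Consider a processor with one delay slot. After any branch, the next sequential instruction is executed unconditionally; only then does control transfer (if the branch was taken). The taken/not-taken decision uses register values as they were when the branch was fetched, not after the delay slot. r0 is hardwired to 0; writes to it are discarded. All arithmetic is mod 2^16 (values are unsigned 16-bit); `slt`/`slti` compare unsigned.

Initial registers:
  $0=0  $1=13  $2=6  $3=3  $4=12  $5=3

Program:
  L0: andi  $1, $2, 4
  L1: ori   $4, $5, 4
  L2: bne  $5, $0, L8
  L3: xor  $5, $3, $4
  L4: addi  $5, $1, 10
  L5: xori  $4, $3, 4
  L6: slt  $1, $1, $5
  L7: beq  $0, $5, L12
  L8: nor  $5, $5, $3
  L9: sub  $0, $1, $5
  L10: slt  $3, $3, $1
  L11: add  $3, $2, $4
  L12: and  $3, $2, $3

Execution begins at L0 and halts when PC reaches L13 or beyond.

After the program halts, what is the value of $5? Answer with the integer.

65528

[0] andi  $1, $2, 4  →  {$0:0, $1:4, $2:6, $3:3, $4:12, $5:3}
[1] ori   $4, $5, 4  →  {$0:0, $1:4, $2:6, $3:3, $4:7, $5:3}
[2] bne  $5, $0, L8  →  {$0:0, $1:4, $2:6, $3:3, $4:7, $5:3}  ⟨branch taken⟩
[3] xor  $5, $3, $4  →  {$0:0, $1:4, $2:6, $3:3, $4:7, $5:4}
[8] nor  $5, $5, $3  →  {$0:0, $1:4, $2:6, $3:3, $4:7, $5:65528}
[9] sub  $0, $1, $5  →  {$0:0, $1:4, $2:6, $3:3, $4:7, $5:65528}
[10] slt  $3, $3, $1  →  {$0:0, $1:4, $2:6, $3:1, $4:7, $5:65528}
[11] add  $3, $2, $4  →  {$0:0, $1:4, $2:6, $3:13, $4:7, $5:65528}
[12] and  $3, $2, $3  →  {$0:0, $1:4, $2:6, $3:4, $4:7, $5:65528}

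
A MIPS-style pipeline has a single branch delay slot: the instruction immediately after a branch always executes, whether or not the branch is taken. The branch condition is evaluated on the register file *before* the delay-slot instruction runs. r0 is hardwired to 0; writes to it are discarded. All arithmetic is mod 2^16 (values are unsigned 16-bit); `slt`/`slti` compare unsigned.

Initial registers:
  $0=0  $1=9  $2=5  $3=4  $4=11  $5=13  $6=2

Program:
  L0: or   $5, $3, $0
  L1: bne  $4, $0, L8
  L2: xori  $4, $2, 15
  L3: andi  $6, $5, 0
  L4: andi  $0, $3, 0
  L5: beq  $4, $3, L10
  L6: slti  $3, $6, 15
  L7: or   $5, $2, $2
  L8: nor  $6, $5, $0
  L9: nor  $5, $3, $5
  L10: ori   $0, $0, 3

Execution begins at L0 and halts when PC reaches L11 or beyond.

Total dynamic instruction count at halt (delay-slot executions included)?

6

  step pc=0: or   $5, $3, $0  regs=(0,9,5,4,11,4,2)
  step pc=1: bne  $4, $0, L8  cond=T  regs=(0,9,5,4,11,4,2)
  step pc=2: xori  $4, $2, 15  regs=(0,9,5,4,10,4,2)
  step pc=8: nor  $6, $5, $0  regs=(0,9,5,4,10,4,65531)
  step pc=9: nor  $5, $3, $5  regs=(0,9,5,4,10,65531,65531)
  step pc=10: ori   $0, $0, 3  regs=(0,9,5,4,10,65531,65531)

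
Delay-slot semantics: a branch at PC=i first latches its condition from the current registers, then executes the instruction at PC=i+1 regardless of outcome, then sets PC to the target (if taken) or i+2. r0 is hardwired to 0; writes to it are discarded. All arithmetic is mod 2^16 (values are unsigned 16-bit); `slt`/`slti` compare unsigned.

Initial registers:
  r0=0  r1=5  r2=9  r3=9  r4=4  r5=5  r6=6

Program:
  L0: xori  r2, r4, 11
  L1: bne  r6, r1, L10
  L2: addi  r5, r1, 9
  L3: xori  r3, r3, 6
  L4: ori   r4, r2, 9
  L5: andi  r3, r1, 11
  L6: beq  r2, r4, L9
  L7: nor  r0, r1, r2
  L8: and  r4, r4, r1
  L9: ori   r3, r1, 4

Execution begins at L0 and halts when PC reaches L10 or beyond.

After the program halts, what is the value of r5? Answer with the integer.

  step pc=0: xori  r2, r4, 11  regs=(0,5,15,9,4,5,6)
  step pc=1: bne  r6, r1, L10  cond=T  regs=(0,5,15,9,4,5,6)
  step pc=2: addi  r5, r1, 9  regs=(0,5,15,9,4,14,6)

14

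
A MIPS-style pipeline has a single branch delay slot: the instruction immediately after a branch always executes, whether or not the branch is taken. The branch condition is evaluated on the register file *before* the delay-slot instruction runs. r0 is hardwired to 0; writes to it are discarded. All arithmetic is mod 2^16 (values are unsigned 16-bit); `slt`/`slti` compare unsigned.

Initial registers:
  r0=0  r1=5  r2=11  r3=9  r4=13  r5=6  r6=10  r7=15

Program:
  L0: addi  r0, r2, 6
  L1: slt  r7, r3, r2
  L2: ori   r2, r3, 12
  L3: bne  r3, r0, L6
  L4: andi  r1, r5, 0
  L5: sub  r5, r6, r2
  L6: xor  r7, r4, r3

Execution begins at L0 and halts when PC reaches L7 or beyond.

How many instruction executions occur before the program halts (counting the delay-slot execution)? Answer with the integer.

PC=0  addi  r0, r2, 6        | r0=0 r1=5 r2=11 r3=9 r4=13 r5=6 r6=10 r7=15
PC=1  slt  r7, r3, r2        | r0=0 r1=5 r2=11 r3=9 r4=13 r5=6 r6=10 r7=1
PC=2  ori   r2, r3, 12       | r0=0 r1=5 r2=13 r3=9 r4=13 r5=6 r6=10 r7=1
PC=3  bne  r3, r0, L6        | r0=0 r1=5 r2=13 r3=9 r4=13 r5=6 r6=10 r7=1  [TAKEN]
PC=4  andi  r1, r5, 0        | r0=0 r1=0 r2=13 r3=9 r4=13 r5=6 r6=10 r7=1
PC=6  xor  r7, r4, r3        | r0=0 r1=0 r2=13 r3=9 r4=13 r5=6 r6=10 r7=4

6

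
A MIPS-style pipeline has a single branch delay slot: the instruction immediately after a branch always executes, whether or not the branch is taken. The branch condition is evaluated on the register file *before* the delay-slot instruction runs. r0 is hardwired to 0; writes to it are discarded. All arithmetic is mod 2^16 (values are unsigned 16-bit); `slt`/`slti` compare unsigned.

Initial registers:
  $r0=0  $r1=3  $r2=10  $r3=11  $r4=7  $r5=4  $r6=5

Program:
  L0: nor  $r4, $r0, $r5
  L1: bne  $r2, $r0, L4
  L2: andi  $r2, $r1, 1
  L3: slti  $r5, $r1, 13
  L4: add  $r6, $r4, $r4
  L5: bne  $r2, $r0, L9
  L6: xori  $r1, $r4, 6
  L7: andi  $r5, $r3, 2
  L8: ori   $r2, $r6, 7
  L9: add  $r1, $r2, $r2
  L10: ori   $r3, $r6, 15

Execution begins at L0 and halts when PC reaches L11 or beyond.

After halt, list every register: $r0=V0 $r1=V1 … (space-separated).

$r0=0 $r1=2 $r2=1 $r3=65535 $r4=65531 $r5=4 $r6=65526

[0] nor  $r4, $r0, $r5  →  {$r0:0, $r1:3, $r2:10, $r3:11, $r4:65531, $r5:4, $r6:5}
[1] bne  $r2, $r0, L4  →  {$r0:0, $r1:3, $r2:10, $r3:11, $r4:65531, $r5:4, $r6:5}  ⟨branch taken⟩
[2] andi  $r2, $r1, 1  →  {$r0:0, $r1:3, $r2:1, $r3:11, $r4:65531, $r5:4, $r6:5}
[4] add  $r6, $r4, $r4  →  {$r0:0, $r1:3, $r2:1, $r3:11, $r4:65531, $r5:4, $r6:65526}
[5] bne  $r2, $r0, L9  →  {$r0:0, $r1:3, $r2:1, $r3:11, $r4:65531, $r5:4, $r6:65526}  ⟨branch taken⟩
[6] xori  $r1, $r4, 6  →  {$r0:0, $r1:65533, $r2:1, $r3:11, $r4:65531, $r5:4, $r6:65526}
[9] add  $r1, $r2, $r2  →  {$r0:0, $r1:2, $r2:1, $r3:11, $r4:65531, $r5:4, $r6:65526}
[10] ori   $r3, $r6, 15  →  {$r0:0, $r1:2, $r2:1, $r3:65535, $r4:65531, $r5:4, $r6:65526}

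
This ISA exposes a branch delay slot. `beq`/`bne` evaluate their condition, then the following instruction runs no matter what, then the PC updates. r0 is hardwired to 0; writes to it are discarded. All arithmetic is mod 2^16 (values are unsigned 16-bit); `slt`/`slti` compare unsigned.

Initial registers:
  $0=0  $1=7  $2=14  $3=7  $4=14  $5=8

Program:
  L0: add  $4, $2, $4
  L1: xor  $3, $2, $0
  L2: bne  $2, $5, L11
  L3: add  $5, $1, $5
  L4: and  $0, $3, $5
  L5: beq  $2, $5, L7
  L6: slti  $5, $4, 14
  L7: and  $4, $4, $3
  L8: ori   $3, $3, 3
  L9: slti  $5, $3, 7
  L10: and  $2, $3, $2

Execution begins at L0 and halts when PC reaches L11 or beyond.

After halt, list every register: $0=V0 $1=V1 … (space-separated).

  step pc=0: add  $4, $2, $4  regs=(0,7,14,7,28,8)
  step pc=1: xor  $3, $2, $0  regs=(0,7,14,14,28,8)
  step pc=2: bne  $2, $5, L11  cond=T  regs=(0,7,14,14,28,8)
  step pc=3: add  $5, $1, $5  regs=(0,7,14,14,28,15)

$0=0 $1=7 $2=14 $3=14 $4=28 $5=15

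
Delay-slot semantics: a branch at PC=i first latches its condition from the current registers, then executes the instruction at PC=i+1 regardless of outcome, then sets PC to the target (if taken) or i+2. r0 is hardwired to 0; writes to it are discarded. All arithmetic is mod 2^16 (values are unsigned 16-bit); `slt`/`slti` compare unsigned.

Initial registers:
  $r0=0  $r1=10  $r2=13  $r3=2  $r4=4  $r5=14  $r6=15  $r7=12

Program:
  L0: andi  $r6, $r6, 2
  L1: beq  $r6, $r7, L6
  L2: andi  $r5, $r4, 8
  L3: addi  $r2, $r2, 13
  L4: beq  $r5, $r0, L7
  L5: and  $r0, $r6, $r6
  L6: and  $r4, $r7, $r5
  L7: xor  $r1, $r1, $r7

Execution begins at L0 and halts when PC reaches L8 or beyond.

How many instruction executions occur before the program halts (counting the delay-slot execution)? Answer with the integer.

  step pc=0: andi  $r6, $r6, 2  regs=(0,10,13,2,4,14,2,12)
  step pc=1: beq  $r6, $r7, L6  cond=F  regs=(0,10,13,2,4,14,2,12)
  step pc=2: andi  $r5, $r4, 8  regs=(0,10,13,2,4,0,2,12)
  step pc=3: addi  $r2, $r2, 13  regs=(0,10,26,2,4,0,2,12)
  step pc=4: beq  $r5, $r0, L7  cond=T  regs=(0,10,26,2,4,0,2,12)
  step pc=5: and  $r0, $r6, $r6  regs=(0,10,26,2,4,0,2,12)
  step pc=7: xor  $r1, $r1, $r7  regs=(0,6,26,2,4,0,2,12)

7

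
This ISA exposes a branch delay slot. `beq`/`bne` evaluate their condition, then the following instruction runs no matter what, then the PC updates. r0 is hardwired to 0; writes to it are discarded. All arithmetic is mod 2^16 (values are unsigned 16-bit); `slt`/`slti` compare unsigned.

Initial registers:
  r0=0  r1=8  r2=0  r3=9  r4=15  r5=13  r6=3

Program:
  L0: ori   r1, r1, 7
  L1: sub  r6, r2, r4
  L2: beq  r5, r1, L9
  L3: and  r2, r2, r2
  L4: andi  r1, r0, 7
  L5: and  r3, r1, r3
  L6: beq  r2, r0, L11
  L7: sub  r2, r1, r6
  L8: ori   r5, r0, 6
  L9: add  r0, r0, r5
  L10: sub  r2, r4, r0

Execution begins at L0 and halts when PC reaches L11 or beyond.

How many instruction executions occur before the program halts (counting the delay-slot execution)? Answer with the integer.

8

  step pc=0: ori   r1, r1, 7  regs=(0,15,0,9,15,13,3)
  step pc=1: sub  r6, r2, r4  regs=(0,15,0,9,15,13,65521)
  step pc=2: beq  r5, r1, L9  cond=F  regs=(0,15,0,9,15,13,65521)
  step pc=3: and  r2, r2, r2  regs=(0,15,0,9,15,13,65521)
  step pc=4: andi  r1, r0, 7  regs=(0,0,0,9,15,13,65521)
  step pc=5: and  r3, r1, r3  regs=(0,0,0,0,15,13,65521)
  step pc=6: beq  r2, r0, L11  cond=T  regs=(0,0,0,0,15,13,65521)
  step pc=7: sub  r2, r1, r6  regs=(0,0,15,0,15,13,65521)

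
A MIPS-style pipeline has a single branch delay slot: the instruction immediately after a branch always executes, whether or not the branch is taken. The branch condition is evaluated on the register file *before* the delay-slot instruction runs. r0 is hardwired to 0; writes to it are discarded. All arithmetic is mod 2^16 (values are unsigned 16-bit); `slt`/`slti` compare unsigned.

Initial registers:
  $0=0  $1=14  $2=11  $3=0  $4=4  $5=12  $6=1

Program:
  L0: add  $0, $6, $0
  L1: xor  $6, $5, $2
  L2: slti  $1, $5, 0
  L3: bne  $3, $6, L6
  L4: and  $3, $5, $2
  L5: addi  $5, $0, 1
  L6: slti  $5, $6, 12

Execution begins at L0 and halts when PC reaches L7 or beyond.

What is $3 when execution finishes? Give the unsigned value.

PC=0  add  $0, $6, $0        | $0=0 $1=14 $2=11 $3=0 $4=4 $5=12 $6=1
PC=1  xor  $6, $5, $2        | $0=0 $1=14 $2=11 $3=0 $4=4 $5=12 $6=7
PC=2  slti  $1, $5, 0        | $0=0 $1=0 $2=11 $3=0 $4=4 $5=12 $6=7
PC=3  bne  $3, $6, L6        | $0=0 $1=0 $2=11 $3=0 $4=4 $5=12 $6=7  [TAKEN]
PC=4  and  $3, $5, $2        | $0=0 $1=0 $2=11 $3=8 $4=4 $5=12 $6=7
PC=6  slti  $5, $6, 12       | $0=0 $1=0 $2=11 $3=8 $4=4 $5=1 $6=7

8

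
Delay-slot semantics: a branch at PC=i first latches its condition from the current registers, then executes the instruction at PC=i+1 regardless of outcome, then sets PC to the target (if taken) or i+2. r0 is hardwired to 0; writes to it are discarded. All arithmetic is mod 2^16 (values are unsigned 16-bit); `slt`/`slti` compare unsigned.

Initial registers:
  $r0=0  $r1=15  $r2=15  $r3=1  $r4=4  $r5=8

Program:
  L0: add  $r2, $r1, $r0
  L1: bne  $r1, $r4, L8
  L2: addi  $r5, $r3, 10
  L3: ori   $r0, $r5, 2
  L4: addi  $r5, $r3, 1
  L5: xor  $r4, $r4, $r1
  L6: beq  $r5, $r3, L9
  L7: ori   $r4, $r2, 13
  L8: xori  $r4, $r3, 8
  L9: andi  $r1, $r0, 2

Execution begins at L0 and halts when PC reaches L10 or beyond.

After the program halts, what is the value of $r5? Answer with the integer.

PC=0  add  $r2, $r1, $r0     | $r0=0 $r1=15 $r2=15 $r3=1 $r4=4 $r5=8
PC=1  bne  $r1, $r4, L8      | $r0=0 $r1=15 $r2=15 $r3=1 $r4=4 $r5=8  [TAKEN]
PC=2  addi  $r5, $r3, 10     | $r0=0 $r1=15 $r2=15 $r3=1 $r4=4 $r5=11
PC=8  xori  $r4, $r3, 8      | $r0=0 $r1=15 $r2=15 $r3=1 $r4=9 $r5=11
PC=9  andi  $r1, $r0, 2      | $r0=0 $r1=0 $r2=15 $r3=1 $r4=9 $r5=11

11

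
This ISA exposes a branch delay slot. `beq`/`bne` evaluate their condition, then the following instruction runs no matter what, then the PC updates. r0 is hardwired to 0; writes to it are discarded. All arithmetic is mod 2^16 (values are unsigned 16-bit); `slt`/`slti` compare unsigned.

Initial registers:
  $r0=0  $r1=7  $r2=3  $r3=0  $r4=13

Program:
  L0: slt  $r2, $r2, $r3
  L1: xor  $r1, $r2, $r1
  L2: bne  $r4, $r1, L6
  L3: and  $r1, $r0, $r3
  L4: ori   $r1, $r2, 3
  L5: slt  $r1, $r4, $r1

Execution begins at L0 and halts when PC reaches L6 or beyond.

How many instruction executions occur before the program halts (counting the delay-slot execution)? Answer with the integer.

4

PC=0  slt  $r2, $r2, $r3     | $r0=0 $r1=7 $r2=0 $r3=0 $r4=13
PC=1  xor  $r1, $r2, $r1     | $r0=0 $r1=7 $r2=0 $r3=0 $r4=13
PC=2  bne  $r4, $r1, L6      | $r0=0 $r1=7 $r2=0 $r3=0 $r4=13  [TAKEN]
PC=3  and  $r1, $r0, $r3     | $r0=0 $r1=0 $r2=0 $r3=0 $r4=13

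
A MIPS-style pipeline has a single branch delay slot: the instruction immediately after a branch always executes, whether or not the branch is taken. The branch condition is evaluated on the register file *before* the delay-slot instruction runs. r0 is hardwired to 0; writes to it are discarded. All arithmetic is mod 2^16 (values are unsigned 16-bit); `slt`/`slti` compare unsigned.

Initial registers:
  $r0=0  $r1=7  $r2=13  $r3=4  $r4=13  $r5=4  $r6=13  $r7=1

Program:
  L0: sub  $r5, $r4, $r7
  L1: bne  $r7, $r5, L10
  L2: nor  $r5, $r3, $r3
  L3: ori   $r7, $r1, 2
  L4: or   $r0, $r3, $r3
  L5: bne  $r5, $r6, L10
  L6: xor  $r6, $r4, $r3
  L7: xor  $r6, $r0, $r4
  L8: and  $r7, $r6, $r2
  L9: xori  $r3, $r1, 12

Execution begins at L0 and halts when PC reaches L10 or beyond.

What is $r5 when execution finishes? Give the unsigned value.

#0 sub  $r5, $r4, $r7 ; 0/7/13/4/13/12/13/1
#1 bne  $r7, $r5, L10 ; 0/7/13/4/13/12/13/1 ; →target
#2 nor  $r5, $r3, $r3 ; 0/7/13/4/13/65531/13/1

65531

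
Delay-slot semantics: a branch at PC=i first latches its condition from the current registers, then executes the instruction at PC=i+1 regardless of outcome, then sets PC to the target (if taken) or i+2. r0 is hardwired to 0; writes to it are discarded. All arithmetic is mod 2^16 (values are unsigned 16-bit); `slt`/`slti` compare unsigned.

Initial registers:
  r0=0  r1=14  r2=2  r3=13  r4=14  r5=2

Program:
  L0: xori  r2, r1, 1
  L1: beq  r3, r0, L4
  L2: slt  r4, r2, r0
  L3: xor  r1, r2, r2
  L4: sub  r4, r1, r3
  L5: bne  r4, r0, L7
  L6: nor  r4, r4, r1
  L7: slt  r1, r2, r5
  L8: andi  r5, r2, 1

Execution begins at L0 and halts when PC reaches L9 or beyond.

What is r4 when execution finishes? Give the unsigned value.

12

  step pc=0: xori  r2, r1, 1  regs=(0,14,15,13,14,2)
  step pc=1: beq  r3, r0, L4  cond=F  regs=(0,14,15,13,14,2)
  step pc=2: slt  r4, r2, r0  regs=(0,14,15,13,0,2)
  step pc=3: xor  r1, r2, r2  regs=(0,0,15,13,0,2)
  step pc=4: sub  r4, r1, r3  regs=(0,0,15,13,65523,2)
  step pc=5: bne  r4, r0, L7  cond=T  regs=(0,0,15,13,65523,2)
  step pc=6: nor  r4, r4, r1  regs=(0,0,15,13,12,2)
  step pc=7: slt  r1, r2, r5  regs=(0,0,15,13,12,2)
  step pc=8: andi  r5, r2, 1  regs=(0,0,15,13,12,1)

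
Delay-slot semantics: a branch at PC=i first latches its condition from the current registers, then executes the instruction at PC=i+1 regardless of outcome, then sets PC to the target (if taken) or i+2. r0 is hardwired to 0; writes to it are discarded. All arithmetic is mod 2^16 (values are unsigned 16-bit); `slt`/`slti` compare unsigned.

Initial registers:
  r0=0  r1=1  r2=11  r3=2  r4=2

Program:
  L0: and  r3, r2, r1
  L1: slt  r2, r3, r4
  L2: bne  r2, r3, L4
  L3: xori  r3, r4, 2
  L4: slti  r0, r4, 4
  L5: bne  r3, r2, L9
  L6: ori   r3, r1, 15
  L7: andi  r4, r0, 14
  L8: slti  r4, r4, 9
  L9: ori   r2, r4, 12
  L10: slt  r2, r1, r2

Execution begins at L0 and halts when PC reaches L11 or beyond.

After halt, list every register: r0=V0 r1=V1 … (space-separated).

r0=0 r1=1 r2=1 r3=15 r4=2

PC=0  and  r3, r2, r1        | r0=0 r1=1 r2=11 r3=1 r4=2
PC=1  slt  r2, r3, r4        | r0=0 r1=1 r2=1 r3=1 r4=2
PC=2  bne  r2, r3, L4        | r0=0 r1=1 r2=1 r3=1 r4=2  [not taken]
PC=3  xori  r3, r4, 2        | r0=0 r1=1 r2=1 r3=0 r4=2
PC=4  slti  r0, r4, 4        | r0=0 r1=1 r2=1 r3=0 r4=2
PC=5  bne  r3, r2, L9        | r0=0 r1=1 r2=1 r3=0 r4=2  [TAKEN]
PC=6  ori   r3, r1, 15       | r0=0 r1=1 r2=1 r3=15 r4=2
PC=9  ori   r2, r4, 12       | r0=0 r1=1 r2=14 r3=15 r4=2
PC=10 slt  r2, r1, r2        | r0=0 r1=1 r2=1 r3=15 r4=2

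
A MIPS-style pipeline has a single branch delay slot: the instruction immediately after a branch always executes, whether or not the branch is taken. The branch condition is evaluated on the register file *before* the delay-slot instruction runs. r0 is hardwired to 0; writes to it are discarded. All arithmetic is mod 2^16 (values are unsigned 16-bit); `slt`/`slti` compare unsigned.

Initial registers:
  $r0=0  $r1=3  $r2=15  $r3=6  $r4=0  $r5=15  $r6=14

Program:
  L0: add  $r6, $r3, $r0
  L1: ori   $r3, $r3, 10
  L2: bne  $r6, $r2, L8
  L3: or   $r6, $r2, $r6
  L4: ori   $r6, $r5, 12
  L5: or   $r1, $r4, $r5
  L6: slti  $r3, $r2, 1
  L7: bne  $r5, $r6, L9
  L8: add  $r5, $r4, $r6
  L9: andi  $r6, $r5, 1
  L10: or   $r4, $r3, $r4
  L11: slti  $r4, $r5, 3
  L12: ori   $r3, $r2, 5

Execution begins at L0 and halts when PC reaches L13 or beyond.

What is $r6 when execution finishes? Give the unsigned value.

#0 add  $r6, $r3, $r0 ; 0/3/15/6/0/15/6
#1 ori   $r3, $r3, 10 ; 0/3/15/14/0/15/6
#2 bne  $r6, $r2, L8 ; 0/3/15/14/0/15/6 ; →target
#3 or   $r6, $r2, $r6 ; 0/3/15/14/0/15/15
#8 add  $r5, $r4, $r6 ; 0/3/15/14/0/15/15
#9 andi  $r6, $r5, 1 ; 0/3/15/14/0/15/1
#10 or   $r4, $r3, $r4 ; 0/3/15/14/14/15/1
#11 slti  $r4, $r5, 3 ; 0/3/15/14/0/15/1
#12 ori   $r3, $r2, 5 ; 0/3/15/15/0/15/1

1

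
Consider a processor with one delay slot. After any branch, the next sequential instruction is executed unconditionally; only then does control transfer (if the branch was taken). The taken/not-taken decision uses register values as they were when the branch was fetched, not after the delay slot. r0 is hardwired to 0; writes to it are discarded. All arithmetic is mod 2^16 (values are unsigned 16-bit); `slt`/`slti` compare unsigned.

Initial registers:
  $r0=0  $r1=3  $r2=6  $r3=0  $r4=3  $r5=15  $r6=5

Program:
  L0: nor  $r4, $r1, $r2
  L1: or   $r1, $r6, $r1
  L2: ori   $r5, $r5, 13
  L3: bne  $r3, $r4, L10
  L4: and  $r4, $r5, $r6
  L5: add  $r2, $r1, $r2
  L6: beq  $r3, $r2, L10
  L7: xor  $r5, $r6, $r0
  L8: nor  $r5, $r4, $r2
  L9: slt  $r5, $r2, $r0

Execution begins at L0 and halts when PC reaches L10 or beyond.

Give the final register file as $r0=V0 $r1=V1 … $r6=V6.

$r0=0 $r1=7 $r2=6 $r3=0 $r4=5 $r5=15 $r6=5

PC=0  nor  $r4, $r1, $r2     | $r0=0 $r1=3 $r2=6 $r3=0 $r4=65528 $r5=15 $r6=5
PC=1  or   $r1, $r6, $r1     | $r0=0 $r1=7 $r2=6 $r3=0 $r4=65528 $r5=15 $r6=5
PC=2  ori   $r5, $r5, 13     | $r0=0 $r1=7 $r2=6 $r3=0 $r4=65528 $r5=15 $r6=5
PC=3  bne  $r3, $r4, L10     | $r0=0 $r1=7 $r2=6 $r3=0 $r4=65528 $r5=15 $r6=5  [TAKEN]
PC=4  and  $r4, $r5, $r6     | $r0=0 $r1=7 $r2=6 $r3=0 $r4=5 $r5=15 $r6=5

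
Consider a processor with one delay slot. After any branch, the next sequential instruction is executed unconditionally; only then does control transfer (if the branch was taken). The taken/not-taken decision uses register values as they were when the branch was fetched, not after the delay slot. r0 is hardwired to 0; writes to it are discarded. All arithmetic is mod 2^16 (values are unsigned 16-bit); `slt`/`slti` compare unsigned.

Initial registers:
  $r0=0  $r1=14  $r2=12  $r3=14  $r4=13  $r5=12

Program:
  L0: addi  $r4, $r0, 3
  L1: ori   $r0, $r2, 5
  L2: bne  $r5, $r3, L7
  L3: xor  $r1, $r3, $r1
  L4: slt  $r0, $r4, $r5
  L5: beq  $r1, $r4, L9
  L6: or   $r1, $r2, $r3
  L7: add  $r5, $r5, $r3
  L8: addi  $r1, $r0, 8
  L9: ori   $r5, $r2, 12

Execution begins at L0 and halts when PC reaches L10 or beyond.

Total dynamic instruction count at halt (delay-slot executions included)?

7

#0 addi  $r4, $r0, 3 ; 0/14/12/14/3/12
#1 ori   $r0, $r2, 5 ; 0/14/12/14/3/12
#2 bne  $r5, $r3, L7 ; 0/14/12/14/3/12 ; →target
#3 xor  $r1, $r3, $r1 ; 0/0/12/14/3/12
#7 add  $r5, $r5, $r3 ; 0/0/12/14/3/26
#8 addi  $r1, $r0, 8 ; 0/8/12/14/3/26
#9 ori   $r5, $r2, 12 ; 0/8/12/14/3/12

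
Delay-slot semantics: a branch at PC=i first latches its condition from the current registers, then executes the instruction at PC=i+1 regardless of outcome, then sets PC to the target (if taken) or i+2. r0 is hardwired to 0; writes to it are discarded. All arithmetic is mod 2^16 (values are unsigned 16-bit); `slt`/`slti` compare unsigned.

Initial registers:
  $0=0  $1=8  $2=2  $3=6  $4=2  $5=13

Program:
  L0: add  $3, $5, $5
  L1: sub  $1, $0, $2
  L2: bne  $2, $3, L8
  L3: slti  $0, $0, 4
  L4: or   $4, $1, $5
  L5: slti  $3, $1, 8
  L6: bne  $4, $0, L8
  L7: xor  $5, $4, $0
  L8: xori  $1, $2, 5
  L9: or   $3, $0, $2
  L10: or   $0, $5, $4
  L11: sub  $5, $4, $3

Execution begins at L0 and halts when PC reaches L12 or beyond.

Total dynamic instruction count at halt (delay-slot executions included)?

8

#0 add  $3, $5, $5 ; 0/8/2/26/2/13
#1 sub  $1, $0, $2 ; 0/65534/2/26/2/13
#2 bne  $2, $3, L8 ; 0/65534/2/26/2/13 ; →target
#3 slti  $0, $0, 4 ; 0/65534/2/26/2/13
#8 xori  $1, $2, 5 ; 0/7/2/26/2/13
#9 or   $3, $0, $2 ; 0/7/2/2/2/13
#10 or   $0, $5, $4 ; 0/7/2/2/2/13
#11 sub  $5, $4, $3 ; 0/7/2/2/2/0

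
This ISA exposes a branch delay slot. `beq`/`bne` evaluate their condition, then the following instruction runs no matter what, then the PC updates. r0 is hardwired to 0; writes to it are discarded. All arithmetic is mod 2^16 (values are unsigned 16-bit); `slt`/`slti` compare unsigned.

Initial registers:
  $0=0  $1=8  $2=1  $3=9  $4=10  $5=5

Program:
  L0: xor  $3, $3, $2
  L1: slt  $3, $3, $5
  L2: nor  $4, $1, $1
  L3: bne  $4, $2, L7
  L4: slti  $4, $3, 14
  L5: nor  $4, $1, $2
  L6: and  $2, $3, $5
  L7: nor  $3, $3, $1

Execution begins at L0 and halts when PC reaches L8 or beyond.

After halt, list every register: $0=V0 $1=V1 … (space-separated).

$0=0 $1=8 $2=1 $3=65527 $4=1 $5=5

  step pc=0: xor  $3, $3, $2  regs=(0,8,1,8,10,5)
  step pc=1: slt  $3, $3, $5  regs=(0,8,1,0,10,5)
  step pc=2: nor  $4, $1, $1  regs=(0,8,1,0,65527,5)
  step pc=3: bne  $4, $2, L7  cond=T  regs=(0,8,1,0,65527,5)
  step pc=4: slti  $4, $3, 14  regs=(0,8,1,0,1,5)
  step pc=7: nor  $3, $3, $1  regs=(0,8,1,65527,1,5)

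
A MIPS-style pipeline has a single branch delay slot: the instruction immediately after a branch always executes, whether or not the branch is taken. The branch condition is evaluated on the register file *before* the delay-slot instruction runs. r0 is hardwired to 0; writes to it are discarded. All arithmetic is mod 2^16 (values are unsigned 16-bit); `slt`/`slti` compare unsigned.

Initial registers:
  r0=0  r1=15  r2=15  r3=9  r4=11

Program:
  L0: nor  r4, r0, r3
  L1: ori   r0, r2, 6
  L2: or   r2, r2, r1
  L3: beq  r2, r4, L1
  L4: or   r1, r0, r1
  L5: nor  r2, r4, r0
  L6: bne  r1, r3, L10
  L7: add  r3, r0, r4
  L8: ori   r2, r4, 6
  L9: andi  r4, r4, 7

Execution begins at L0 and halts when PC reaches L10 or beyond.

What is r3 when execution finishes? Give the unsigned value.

#0 nor  r4, r0, r3 ; 0/15/15/9/65526
#1 ori   r0, r2, 6 ; 0/15/15/9/65526
#2 or   r2, r2, r1 ; 0/15/15/9/65526
#3 beq  r2, r4, L1 ; 0/15/15/9/65526 ; →fallthru
#4 or   r1, r0, r1 ; 0/15/15/9/65526
#5 nor  r2, r4, r0 ; 0/15/9/9/65526
#6 bne  r1, r3, L10 ; 0/15/9/9/65526 ; →target
#7 add  r3, r0, r4 ; 0/15/9/65526/65526

65526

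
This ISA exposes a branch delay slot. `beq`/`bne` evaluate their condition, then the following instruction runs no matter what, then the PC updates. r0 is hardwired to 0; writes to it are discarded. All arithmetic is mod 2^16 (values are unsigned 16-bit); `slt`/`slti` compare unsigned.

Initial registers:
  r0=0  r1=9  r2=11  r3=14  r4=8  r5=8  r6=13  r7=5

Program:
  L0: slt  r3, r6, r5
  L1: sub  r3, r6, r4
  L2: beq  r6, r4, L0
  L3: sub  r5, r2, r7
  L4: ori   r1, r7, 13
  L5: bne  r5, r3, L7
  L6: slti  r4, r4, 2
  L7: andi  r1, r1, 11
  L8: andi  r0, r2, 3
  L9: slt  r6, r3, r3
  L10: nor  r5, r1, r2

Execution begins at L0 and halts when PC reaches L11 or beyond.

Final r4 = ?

0

  step pc=0: slt  r3, r6, r5  regs=(0,9,11,0,8,8,13,5)
  step pc=1: sub  r3, r6, r4  regs=(0,9,11,5,8,8,13,5)
  step pc=2: beq  r6, r4, L0  cond=F  regs=(0,9,11,5,8,8,13,5)
  step pc=3: sub  r5, r2, r7  regs=(0,9,11,5,8,6,13,5)
  step pc=4: ori   r1, r7, 13  regs=(0,13,11,5,8,6,13,5)
  step pc=5: bne  r5, r3, L7  cond=T  regs=(0,13,11,5,8,6,13,5)
  step pc=6: slti  r4, r4, 2  regs=(0,13,11,5,0,6,13,5)
  step pc=7: andi  r1, r1, 11  regs=(0,9,11,5,0,6,13,5)
  step pc=8: andi  r0, r2, 3  regs=(0,9,11,5,0,6,13,5)
  step pc=9: slt  r6, r3, r3  regs=(0,9,11,5,0,6,0,5)
  step pc=10: nor  r5, r1, r2  regs=(0,9,11,5,0,65524,0,5)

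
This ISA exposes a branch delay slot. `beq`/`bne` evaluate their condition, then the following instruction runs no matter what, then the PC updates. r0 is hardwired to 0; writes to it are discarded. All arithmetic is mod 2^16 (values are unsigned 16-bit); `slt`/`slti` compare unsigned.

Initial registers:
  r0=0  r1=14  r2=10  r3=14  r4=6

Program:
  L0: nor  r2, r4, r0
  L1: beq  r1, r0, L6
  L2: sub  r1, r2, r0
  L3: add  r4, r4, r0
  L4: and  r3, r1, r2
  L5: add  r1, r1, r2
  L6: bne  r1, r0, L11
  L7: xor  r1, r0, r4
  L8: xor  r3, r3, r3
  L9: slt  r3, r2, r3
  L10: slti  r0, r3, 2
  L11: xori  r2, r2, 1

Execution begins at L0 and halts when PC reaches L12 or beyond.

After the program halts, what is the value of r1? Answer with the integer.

#0 nor  r2, r4, r0 ; 0/14/65529/14/6
#1 beq  r1, r0, L6 ; 0/14/65529/14/6 ; →fallthru
#2 sub  r1, r2, r0 ; 0/65529/65529/14/6
#3 add  r4, r4, r0 ; 0/65529/65529/14/6
#4 and  r3, r1, r2 ; 0/65529/65529/65529/6
#5 add  r1, r1, r2 ; 0/65522/65529/65529/6
#6 bne  r1, r0, L11 ; 0/65522/65529/65529/6 ; →target
#7 xor  r1, r0, r4 ; 0/6/65529/65529/6
#11 xori  r2, r2, 1 ; 0/6/65528/65529/6

6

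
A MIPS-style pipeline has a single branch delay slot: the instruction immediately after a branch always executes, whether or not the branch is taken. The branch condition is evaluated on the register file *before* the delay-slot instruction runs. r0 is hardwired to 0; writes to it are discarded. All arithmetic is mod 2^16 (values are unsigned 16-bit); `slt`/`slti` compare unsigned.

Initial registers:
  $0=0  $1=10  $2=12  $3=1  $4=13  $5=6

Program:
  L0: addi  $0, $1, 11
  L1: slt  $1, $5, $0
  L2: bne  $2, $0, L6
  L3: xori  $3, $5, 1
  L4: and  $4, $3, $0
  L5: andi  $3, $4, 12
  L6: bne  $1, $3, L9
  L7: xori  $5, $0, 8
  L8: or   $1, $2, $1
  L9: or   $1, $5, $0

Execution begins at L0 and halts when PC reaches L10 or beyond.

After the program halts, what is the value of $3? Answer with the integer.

7

#0 addi  $0, $1, 11 ; 0/10/12/1/13/6
#1 slt  $1, $5, $0 ; 0/0/12/1/13/6
#2 bne  $2, $0, L6 ; 0/0/12/1/13/6 ; →target
#3 xori  $3, $5, 1 ; 0/0/12/7/13/6
#6 bne  $1, $3, L9 ; 0/0/12/7/13/6 ; →target
#7 xori  $5, $0, 8 ; 0/0/12/7/13/8
#9 or   $1, $5, $0 ; 0/8/12/7/13/8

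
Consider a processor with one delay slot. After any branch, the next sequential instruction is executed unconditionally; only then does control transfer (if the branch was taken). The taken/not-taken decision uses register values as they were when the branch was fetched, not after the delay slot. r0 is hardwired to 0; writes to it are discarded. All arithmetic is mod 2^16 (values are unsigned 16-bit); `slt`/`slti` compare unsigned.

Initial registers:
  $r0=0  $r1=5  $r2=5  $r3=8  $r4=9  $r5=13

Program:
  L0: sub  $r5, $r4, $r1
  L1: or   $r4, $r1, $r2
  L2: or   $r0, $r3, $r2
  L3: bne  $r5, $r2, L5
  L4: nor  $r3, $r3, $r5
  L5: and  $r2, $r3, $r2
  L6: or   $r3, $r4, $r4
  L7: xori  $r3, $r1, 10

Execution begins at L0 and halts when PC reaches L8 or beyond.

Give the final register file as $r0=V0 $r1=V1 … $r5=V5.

$r0=0 $r1=5 $r2=1 $r3=15 $r4=5 $r5=4

#0 sub  $r5, $r4, $r1 ; 0/5/5/8/9/4
#1 or   $r4, $r1, $r2 ; 0/5/5/8/5/4
#2 or   $r0, $r3, $r2 ; 0/5/5/8/5/4
#3 bne  $r5, $r2, L5 ; 0/5/5/8/5/4 ; →target
#4 nor  $r3, $r3, $r5 ; 0/5/5/65523/5/4
#5 and  $r2, $r3, $r2 ; 0/5/1/65523/5/4
#6 or   $r3, $r4, $r4 ; 0/5/1/5/5/4
#7 xori  $r3, $r1, 10 ; 0/5/1/15/5/4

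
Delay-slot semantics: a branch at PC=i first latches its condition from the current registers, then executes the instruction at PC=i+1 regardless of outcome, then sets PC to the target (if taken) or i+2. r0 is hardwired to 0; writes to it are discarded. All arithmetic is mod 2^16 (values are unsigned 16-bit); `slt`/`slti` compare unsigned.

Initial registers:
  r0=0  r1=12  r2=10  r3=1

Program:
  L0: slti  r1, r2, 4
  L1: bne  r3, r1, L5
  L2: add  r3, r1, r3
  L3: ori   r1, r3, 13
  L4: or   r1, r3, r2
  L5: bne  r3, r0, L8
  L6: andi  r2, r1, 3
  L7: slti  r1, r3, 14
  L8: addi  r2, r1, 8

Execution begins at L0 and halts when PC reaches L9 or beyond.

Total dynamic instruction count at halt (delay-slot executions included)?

6

[0] slti  r1, r2, 4  →  {r0:0, r1:0, r2:10, r3:1}
[1] bne  r3, r1, L5  →  {r0:0, r1:0, r2:10, r3:1}  ⟨branch taken⟩
[2] add  r3, r1, r3  →  {r0:0, r1:0, r2:10, r3:1}
[5] bne  r3, r0, L8  →  {r0:0, r1:0, r2:10, r3:1}  ⟨branch taken⟩
[6] andi  r2, r1, 3  →  {r0:0, r1:0, r2:0, r3:1}
[8] addi  r2, r1, 8  →  {r0:0, r1:0, r2:8, r3:1}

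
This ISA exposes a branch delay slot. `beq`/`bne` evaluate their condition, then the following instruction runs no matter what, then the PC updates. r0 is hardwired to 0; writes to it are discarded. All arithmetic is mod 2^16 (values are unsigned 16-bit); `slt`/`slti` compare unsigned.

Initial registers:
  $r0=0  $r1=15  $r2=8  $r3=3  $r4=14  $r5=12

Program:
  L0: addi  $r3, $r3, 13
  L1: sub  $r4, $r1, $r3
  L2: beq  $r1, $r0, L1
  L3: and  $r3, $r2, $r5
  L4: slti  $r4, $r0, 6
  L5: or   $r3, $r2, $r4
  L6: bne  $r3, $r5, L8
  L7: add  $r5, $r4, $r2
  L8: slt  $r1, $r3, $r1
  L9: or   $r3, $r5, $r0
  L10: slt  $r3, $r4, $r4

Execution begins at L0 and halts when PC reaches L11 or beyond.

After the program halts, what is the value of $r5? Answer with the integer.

9

#0 addi  $r3, $r3, 13 ; 0/15/8/16/14/12
#1 sub  $r4, $r1, $r3 ; 0/15/8/16/65535/12
#2 beq  $r1, $r0, L1 ; 0/15/8/16/65535/12 ; →fallthru
#3 and  $r3, $r2, $r5 ; 0/15/8/8/65535/12
#4 slti  $r4, $r0, 6 ; 0/15/8/8/1/12
#5 or   $r3, $r2, $r4 ; 0/15/8/9/1/12
#6 bne  $r3, $r5, L8 ; 0/15/8/9/1/12 ; →target
#7 add  $r5, $r4, $r2 ; 0/15/8/9/1/9
#8 slt  $r1, $r3, $r1 ; 0/1/8/9/1/9
#9 or   $r3, $r5, $r0 ; 0/1/8/9/1/9
#10 slt  $r3, $r4, $r4 ; 0/1/8/0/1/9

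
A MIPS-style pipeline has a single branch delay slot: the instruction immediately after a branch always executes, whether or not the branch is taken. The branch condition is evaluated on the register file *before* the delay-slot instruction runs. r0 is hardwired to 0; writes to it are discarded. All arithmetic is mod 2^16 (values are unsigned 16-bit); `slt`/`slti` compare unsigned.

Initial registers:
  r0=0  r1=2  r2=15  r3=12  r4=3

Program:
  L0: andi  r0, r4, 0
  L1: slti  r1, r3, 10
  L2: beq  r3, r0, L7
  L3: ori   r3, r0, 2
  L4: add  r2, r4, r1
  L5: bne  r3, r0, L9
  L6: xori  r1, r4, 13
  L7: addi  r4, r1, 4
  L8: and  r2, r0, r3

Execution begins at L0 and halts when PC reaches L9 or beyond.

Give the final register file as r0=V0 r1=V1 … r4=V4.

#0 andi  r0, r4, 0 ; 0/2/15/12/3
#1 slti  r1, r3, 10 ; 0/0/15/12/3
#2 beq  r3, r0, L7 ; 0/0/15/12/3 ; →fallthru
#3 ori   r3, r0, 2 ; 0/0/15/2/3
#4 add  r2, r4, r1 ; 0/0/3/2/3
#5 bne  r3, r0, L9 ; 0/0/3/2/3 ; →target
#6 xori  r1, r4, 13 ; 0/14/3/2/3

r0=0 r1=14 r2=3 r3=2 r4=3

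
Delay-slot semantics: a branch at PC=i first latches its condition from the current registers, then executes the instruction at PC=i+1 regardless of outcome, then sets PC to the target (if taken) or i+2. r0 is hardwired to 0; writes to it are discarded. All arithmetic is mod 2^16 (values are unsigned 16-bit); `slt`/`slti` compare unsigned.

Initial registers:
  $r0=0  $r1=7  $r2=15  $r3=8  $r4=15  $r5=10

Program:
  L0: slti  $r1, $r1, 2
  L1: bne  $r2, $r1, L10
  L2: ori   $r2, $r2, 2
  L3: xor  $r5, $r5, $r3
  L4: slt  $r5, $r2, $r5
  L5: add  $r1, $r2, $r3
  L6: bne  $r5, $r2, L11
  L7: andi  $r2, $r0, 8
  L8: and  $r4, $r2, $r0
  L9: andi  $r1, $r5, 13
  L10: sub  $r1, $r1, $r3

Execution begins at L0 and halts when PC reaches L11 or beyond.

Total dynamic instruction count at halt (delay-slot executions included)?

  step pc=0: slti  $r1, $r1, 2  regs=(0,0,15,8,15,10)
  step pc=1: bne  $r2, $r1, L10  cond=T  regs=(0,0,15,8,15,10)
  step pc=2: ori   $r2, $r2, 2  regs=(0,0,15,8,15,10)
  step pc=10: sub  $r1, $r1, $r3  regs=(0,65528,15,8,15,10)

4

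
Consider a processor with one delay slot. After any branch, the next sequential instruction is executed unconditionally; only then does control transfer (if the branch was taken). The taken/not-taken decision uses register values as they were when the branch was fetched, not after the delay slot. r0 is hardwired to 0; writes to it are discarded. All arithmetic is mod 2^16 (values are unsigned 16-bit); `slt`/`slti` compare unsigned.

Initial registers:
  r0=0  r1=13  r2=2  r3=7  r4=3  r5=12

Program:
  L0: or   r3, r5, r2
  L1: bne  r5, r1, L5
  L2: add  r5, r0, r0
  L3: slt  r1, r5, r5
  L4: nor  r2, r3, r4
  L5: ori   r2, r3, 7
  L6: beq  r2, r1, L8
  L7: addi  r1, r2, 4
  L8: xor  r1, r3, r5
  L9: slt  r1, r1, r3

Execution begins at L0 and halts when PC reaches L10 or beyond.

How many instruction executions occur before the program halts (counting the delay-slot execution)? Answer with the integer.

8

  step pc=0: or   r3, r5, r2  regs=(0,13,2,14,3,12)
  step pc=1: bne  r5, r1, L5  cond=T  regs=(0,13,2,14,3,12)
  step pc=2: add  r5, r0, r0  regs=(0,13,2,14,3,0)
  step pc=5: ori   r2, r3, 7  regs=(0,13,15,14,3,0)
  step pc=6: beq  r2, r1, L8  cond=F  regs=(0,13,15,14,3,0)
  step pc=7: addi  r1, r2, 4  regs=(0,19,15,14,3,0)
  step pc=8: xor  r1, r3, r5  regs=(0,14,15,14,3,0)
  step pc=9: slt  r1, r1, r3  regs=(0,0,15,14,3,0)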